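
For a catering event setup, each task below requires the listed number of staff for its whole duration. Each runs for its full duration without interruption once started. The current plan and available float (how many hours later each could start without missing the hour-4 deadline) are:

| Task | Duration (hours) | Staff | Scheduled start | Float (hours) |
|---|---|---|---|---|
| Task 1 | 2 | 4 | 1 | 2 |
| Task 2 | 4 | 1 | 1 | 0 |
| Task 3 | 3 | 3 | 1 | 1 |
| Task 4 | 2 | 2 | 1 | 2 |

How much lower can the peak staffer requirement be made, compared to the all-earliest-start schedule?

Early-start peak: h1:10  h2:10  h3:4  h4:1 ⇒ 10.
Leveled (Task 1@1, Task 2@1, Task 3@1, Task 4@3): h1:8  h2:8  h3:6  h4:3 ⇒ 8.
Reduction 10 − 8 = 2.

2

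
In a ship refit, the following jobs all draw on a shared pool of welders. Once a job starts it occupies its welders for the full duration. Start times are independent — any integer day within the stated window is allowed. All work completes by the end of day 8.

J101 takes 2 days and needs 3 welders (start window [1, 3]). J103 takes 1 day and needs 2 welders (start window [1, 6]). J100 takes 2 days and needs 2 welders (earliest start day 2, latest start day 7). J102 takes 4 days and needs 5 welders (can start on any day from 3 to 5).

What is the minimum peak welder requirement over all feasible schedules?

5

Early-start (J101@1, J103@1, J100@2, J102@3) gives peak 7: d1:5  d2:5  d3:7  d4:5  d5:5  d6:5  d7:0  d8:0.
Shift J102→4.
Schedule J101@1, J103@1, J100@2, J102@4: d1:5  d2:5  d3:2  d4:5  d5:5  d6:5  d7:5  d8:0 — peak 5.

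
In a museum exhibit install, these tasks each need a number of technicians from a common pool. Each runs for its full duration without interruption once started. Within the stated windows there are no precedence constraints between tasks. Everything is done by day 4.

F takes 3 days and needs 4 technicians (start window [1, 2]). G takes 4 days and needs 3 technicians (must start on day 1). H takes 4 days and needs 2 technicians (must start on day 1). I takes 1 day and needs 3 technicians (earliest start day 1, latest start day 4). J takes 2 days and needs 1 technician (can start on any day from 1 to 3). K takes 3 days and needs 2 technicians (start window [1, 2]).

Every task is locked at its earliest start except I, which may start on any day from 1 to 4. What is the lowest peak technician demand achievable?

I@1: d1:15  d2:12  d3:11  d4:5 → peak 15
I@2: d1:12  d2:15  d3:11  d4:5 → peak 15
I@3: d1:12  d2:12  d3:14  d4:5 → peak 14
I@4: d1:12  d2:12  d3:11  d4:8 → peak 12
Best is I@4, peak 12.

12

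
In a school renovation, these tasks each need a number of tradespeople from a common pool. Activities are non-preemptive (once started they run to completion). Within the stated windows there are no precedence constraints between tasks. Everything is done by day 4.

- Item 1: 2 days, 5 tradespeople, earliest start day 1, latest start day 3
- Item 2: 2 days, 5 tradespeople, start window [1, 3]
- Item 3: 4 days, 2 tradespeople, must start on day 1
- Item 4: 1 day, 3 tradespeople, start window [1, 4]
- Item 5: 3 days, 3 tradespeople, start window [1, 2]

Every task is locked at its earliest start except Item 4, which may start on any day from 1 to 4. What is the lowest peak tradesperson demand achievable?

15

Item 4@1: d1:18  d2:15  d3:5  d4:2 → peak 18
Item 4@2: d1:15  d2:18  d3:5  d4:2 → peak 18
Item 4@3: d1:15  d2:15  d3:8  d4:2 → peak 15
Item 4@4: d1:15  d2:15  d3:5  d4:5 → peak 15
Best is Item 4@3, peak 15.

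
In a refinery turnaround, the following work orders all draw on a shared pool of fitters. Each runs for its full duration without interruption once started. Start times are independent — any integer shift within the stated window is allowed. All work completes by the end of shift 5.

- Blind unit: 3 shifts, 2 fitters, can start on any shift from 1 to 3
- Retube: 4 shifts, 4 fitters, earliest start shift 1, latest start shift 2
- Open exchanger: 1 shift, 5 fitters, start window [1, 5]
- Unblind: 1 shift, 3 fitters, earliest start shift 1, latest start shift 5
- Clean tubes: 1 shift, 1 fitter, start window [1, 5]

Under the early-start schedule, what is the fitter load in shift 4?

4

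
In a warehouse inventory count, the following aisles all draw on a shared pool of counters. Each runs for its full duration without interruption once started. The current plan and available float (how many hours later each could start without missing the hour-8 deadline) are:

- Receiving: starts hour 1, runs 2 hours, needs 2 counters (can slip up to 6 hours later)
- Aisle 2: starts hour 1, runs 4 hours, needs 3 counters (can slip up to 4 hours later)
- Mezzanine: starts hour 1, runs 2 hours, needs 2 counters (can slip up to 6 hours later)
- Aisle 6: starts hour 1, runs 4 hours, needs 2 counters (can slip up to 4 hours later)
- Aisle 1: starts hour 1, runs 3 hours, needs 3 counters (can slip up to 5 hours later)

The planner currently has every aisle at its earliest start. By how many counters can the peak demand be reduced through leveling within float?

7

Early-start peak: h1:12  h2:12  h3:8  h4:5  h5:0  h6:0  h7:0  h8:0 ⇒ 12.
Leveled (Receiving@1, Aisle 2@1, Mezzanine@3, Aisle 6@5, Aisle 1@5): h1:5  h2:5  h3:5  h4:5  h5:5  h6:5  h7:5  h8:2 ⇒ 5.
Reduction 12 − 5 = 7.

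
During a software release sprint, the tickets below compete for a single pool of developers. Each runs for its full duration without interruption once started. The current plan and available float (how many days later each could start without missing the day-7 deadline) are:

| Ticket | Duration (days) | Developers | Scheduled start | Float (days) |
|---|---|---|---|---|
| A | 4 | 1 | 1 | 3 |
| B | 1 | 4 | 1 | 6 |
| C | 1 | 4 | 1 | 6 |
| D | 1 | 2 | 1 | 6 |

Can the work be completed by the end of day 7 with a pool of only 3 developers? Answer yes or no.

no

The minimum achievable peak is 4; 3 < 4, so no feasible schedule stays within the cap.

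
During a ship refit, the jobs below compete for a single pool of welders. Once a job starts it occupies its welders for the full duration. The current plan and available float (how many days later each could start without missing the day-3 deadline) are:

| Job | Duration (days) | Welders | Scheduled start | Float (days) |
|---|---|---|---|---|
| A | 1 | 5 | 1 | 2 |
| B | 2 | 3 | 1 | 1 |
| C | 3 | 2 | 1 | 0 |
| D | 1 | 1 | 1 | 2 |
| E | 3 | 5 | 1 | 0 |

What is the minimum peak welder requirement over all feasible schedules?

Early-start (A@1, B@1, C@1, D@1, E@1) gives peak 16: d1:16  d2:10  d3:7.
Shift B→2, D→2.
Schedule A@1, B@2, C@1, D@2, E@1: d1:12  d2:11  d3:10 — peak 12.
No arrangement of the 18 feasible schedules does better.

12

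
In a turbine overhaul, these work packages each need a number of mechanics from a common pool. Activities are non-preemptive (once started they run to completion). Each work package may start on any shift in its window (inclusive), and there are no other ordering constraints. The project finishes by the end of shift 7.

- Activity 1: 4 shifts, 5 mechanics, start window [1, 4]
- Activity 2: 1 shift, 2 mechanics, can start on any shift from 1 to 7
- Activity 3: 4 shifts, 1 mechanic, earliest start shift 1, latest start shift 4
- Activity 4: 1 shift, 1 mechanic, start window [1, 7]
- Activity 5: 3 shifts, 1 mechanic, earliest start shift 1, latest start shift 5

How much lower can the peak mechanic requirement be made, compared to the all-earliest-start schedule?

Early-start peak: s1:10  s2:7  s3:7  s4:6  s5:0  s6:0  s7:0 ⇒ 10.
Leveled (Activity 1@1, Activity 2@5, Activity 3@1, Activity 4@5, Activity 5@5): s1:6  s2:6  s3:6  s4:6  s5:4  s6:1  s7:1 ⇒ 6.
Reduction 10 − 6 = 4.

4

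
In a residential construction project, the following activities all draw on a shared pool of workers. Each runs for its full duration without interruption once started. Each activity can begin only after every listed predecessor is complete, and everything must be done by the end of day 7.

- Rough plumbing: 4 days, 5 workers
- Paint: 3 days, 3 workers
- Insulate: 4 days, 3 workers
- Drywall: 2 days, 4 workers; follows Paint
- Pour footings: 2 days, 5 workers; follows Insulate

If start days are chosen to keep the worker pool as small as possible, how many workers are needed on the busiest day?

Early-start (Rough plumbing@1, Paint@1, Insulate@1, Drywall@4, Pour footings@5) gives peak 12: d1:11  d2:11  d3:11  d4:12  d5:9  d6:5  d7:0.
Shift Drywall→5.
Schedule Rough plumbing@1, Paint@1, Insulate@1, Drywall@5, Pour footings@5: d1:11  d2:11  d3:11  d4:8  d5:9  d6:9  d7:0 — peak 11.

11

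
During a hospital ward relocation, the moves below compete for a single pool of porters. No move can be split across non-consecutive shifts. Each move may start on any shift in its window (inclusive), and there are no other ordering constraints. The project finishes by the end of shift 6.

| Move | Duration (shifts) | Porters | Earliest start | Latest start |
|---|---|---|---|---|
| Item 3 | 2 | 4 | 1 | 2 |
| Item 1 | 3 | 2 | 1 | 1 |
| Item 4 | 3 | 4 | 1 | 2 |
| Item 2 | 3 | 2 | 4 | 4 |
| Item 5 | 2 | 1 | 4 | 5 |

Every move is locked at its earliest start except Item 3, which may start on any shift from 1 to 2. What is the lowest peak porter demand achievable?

Item 3@1: s1:10  s2:10  s3:6  s4:3  s5:3  s6:2 → peak 10
Item 3@2: s1:6  s2:10  s3:10  s4:3  s5:3  s6:2 → peak 10
Best is Item 3@1, peak 10.

10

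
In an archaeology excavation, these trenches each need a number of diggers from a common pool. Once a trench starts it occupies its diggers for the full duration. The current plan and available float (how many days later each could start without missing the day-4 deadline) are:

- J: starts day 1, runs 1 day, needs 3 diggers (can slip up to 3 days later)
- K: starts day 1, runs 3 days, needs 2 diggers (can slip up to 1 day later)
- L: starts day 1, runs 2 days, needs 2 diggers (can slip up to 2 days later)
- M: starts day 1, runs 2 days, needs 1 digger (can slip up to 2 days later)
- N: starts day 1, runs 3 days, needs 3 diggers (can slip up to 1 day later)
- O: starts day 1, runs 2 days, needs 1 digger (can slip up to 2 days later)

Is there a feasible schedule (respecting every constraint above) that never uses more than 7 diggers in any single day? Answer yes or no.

yes

Schedule J@1, K@1, L@1, M@3, N@2, O@3: d1:7  d2:7  d3:7  d4:5 — peak 7 ≤ 7.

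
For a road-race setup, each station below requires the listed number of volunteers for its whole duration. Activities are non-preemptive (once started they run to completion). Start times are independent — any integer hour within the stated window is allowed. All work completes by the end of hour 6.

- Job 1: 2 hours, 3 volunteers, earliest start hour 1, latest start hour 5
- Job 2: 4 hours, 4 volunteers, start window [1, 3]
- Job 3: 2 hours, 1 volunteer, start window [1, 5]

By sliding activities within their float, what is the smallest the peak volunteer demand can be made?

Early-start (Job 1@1, Job 2@1, Job 3@1) gives peak 8: h1:8  h2:8  h3:4  h4:4  h5:0  h6:0.
Shift Job 2→3.
Schedule Job 1@1, Job 2@3, Job 3@1: h1:4  h2:4  h3:4  h4:4  h5:4  h6:4 — peak 4.
Total volunteer-hours = 24 over 6 hours ⇒ peak ≥ ⌈24/6⌉ = 4, so 4 is optimal.

4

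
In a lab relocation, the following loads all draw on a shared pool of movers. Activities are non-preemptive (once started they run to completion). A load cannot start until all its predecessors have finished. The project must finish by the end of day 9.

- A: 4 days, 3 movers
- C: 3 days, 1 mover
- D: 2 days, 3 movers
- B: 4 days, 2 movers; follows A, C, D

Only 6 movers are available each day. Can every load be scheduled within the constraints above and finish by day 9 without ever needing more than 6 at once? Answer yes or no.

yes

Schedule A@1, C@1, D@4, B@6: d1:4  d2:4  d3:4  d4:6  d5:3  d6:2  d7:2  d8:2  d9:2 — peak 6 ≤ 6.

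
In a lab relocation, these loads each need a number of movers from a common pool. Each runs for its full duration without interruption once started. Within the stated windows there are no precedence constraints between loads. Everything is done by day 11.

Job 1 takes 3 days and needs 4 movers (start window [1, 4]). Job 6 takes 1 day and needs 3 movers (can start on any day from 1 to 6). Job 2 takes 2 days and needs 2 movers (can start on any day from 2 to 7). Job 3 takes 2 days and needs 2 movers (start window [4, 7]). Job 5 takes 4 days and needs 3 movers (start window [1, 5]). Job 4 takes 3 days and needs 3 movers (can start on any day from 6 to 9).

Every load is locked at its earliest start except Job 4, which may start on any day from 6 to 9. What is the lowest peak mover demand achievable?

Job 4@6: d1:10  d2:9  d3:9  d4:5  d5:2  d6:3  d7:3  d8:3  d9:0  d10:0  d11:0 → peak 10
Job 4@7: d1:10  d2:9  d3:9  d4:5  d5:2  d6:0  d7:3  d8:3  d9:3  d10:0  d11:0 → peak 10
Job 4@8: d1:10  d2:9  d3:9  d4:5  d5:2  d6:0  d7:0  d8:3  d9:3  d10:3  d11:0 → peak 10
Job 4@9: d1:10  d2:9  d3:9  d4:5  d5:2  d6:0  d7:0  d8:0  d9:3  d10:3  d11:3 → peak 10
Best is Job 4@6, peak 10.

10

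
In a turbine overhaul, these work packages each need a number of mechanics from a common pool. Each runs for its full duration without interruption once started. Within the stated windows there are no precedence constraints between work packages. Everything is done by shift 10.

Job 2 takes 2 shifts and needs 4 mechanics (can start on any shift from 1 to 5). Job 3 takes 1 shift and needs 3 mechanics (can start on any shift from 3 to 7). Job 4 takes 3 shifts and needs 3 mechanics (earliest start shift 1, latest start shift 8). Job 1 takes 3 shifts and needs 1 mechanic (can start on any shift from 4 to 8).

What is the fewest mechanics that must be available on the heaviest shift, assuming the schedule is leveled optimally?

4

Early-start (Job 2@1, Job 3@3, Job 4@1, Job 1@4) gives peak 7: s1:7  s2:7  s3:6  s4:1  s5:1  s6:1  s7:0  s8:0  s9:0  s10:0.
Shift Job 4→4.
Schedule Job 2@1, Job 3@3, Job 4@4, Job 1@4: s1:4  s2:4  s3:3  s4:4  s5:4  s6:4  s7:0  s8:0  s9:0  s10:0 — peak 4.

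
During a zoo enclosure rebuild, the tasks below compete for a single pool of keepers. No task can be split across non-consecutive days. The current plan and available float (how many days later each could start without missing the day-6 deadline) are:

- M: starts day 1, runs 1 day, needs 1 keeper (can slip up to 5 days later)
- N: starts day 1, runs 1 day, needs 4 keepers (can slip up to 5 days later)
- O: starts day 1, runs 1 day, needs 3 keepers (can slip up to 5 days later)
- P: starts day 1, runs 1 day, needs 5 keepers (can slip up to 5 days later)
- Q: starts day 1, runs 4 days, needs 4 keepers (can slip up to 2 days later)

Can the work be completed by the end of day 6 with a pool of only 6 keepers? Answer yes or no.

no

The minimum achievable peak is 7; 6 < 7, so no feasible schedule stays within the cap.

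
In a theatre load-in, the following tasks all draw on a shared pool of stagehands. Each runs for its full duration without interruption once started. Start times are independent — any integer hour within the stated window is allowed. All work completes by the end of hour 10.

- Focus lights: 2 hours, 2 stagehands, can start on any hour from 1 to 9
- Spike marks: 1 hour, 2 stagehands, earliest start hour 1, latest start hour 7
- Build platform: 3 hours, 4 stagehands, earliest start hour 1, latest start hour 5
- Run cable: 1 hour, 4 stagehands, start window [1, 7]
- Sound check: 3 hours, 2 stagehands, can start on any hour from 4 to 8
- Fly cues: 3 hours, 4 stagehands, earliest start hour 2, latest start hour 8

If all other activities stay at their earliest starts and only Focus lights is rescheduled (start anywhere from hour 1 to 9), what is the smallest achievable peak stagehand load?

10

Focus lights@1: h1:12  h2:10  h3:8  h4:6  h5:2  h6:2  h7:0  h8:0  h9:0  h10:0 → peak 12
Focus lights@2: h1:10  h2:10  h3:10  h4:6  h5:2  h6:2  h7:0  h8:0  h9:0  h10:0 → peak 10
Focus lights@3: h1:10  h2:8  h3:10  h4:8  h5:2  h6:2  h7:0  h8:0  h9:0  h10:0 → peak 10
Focus lights@4: h1:10  h2:8  h3:8  h4:8  h5:4  h6:2  h7:0  h8:0  h9:0  h10:0 → peak 10
Focus lights@5: h1:10  h2:8  h3:8  h4:6  h5:4  h6:4  h7:0  h8:0  h9:0  h10:0 → peak 10
Focus lights@6: h1:10  h2:8  h3:8  h4:6  h5:2  h6:4  h7:2  h8:0  h9:0  h10:0 → peak 10
Focus lights@7: h1:10  h2:8  h3:8  h4:6  h5:2  h6:2  h7:2  h8:2  h9:0  h10:0 → peak 10
Focus lights@8: h1:10  h2:8  h3:8  h4:6  h5:2  h6:2  h7:0  h8:2  h9:2  h10:0 → peak 10
Focus lights@9: h1:10  h2:8  h3:8  h4:6  h5:2  h6:2  h7:0  h8:0  h9:2  h10:2 → peak 10
Best is Focus lights@2, peak 10.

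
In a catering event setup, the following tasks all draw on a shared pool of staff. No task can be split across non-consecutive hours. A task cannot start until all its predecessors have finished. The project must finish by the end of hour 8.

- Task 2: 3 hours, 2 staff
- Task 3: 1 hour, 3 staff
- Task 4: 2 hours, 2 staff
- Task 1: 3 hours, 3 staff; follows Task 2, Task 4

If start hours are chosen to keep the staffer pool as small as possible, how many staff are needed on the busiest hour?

Early-start (Task 2@1, Task 3@1, Task 4@1, Task 1@4) gives peak 7: h1:7  h2:4  h3:2  h4:3  h5:3  h6:3  h7:0  h8:0.
Shift Task 3→4, Task 1→5.
Schedule Task 2@1, Task 3@4, Task 4@1, Task 1@5: h1:4  h2:4  h3:2  h4:3  h5:3  h6:3  h7:3  h8:0 — peak 4.

4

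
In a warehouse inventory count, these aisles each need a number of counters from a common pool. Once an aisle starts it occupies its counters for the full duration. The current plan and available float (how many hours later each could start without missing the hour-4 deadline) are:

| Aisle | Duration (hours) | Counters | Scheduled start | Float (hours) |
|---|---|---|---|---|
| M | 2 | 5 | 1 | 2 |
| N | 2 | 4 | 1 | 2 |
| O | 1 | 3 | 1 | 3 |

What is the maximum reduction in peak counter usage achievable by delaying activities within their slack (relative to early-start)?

Early-start peak: h1:12  h2:9  h3:0  h4:0 ⇒ 12.
Leveled (M@1, N@3, O@3): h1:5  h2:5  h3:7  h4:4 ⇒ 7.
Reduction 12 − 7 = 5.

5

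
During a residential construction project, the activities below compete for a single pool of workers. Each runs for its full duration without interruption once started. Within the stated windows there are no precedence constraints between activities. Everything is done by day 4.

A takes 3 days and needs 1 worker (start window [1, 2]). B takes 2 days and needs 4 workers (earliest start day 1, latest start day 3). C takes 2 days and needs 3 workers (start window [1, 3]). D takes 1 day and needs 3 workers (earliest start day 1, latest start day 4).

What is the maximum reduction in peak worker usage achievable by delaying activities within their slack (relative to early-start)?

5

Early-start peak: d1:11  d2:8  d3:1  d4:0 ⇒ 11.
Leveled (A@1, B@1, C@3, D@4): d1:5  d2:5  d3:4  d4:6 ⇒ 6.
Reduction 11 − 6 = 5.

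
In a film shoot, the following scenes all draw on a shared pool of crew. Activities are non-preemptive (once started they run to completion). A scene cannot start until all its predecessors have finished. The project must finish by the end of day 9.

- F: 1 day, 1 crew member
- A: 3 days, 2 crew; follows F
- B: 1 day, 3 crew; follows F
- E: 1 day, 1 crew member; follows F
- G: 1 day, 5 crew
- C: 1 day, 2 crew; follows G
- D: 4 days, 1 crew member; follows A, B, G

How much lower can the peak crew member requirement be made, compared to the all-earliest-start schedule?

3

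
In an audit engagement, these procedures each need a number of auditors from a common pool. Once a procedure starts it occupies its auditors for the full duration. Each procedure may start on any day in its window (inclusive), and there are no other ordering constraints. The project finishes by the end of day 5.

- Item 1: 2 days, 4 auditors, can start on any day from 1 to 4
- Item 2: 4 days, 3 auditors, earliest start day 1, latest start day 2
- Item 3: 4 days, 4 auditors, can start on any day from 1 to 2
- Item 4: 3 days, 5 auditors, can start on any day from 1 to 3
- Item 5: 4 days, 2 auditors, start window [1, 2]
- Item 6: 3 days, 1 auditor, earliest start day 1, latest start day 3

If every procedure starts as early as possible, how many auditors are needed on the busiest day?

19

Early-start schedule: Item 1@1, Item 2@1, Item 3@1, Item 4@1, Item 5@1, Item 6@1.
Load per day: day 1: 19, day 2: 19, day 3: 15, day 4: 9, day 5: 0.
Peak is 19.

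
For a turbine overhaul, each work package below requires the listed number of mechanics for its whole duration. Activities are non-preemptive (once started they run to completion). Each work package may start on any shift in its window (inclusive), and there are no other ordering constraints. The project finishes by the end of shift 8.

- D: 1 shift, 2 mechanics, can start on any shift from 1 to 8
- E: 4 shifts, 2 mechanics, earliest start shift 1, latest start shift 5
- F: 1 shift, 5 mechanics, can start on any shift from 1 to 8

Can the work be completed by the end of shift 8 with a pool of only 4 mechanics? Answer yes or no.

no

The minimum achievable peak is 5; 4 < 5, so no feasible schedule stays within the cap.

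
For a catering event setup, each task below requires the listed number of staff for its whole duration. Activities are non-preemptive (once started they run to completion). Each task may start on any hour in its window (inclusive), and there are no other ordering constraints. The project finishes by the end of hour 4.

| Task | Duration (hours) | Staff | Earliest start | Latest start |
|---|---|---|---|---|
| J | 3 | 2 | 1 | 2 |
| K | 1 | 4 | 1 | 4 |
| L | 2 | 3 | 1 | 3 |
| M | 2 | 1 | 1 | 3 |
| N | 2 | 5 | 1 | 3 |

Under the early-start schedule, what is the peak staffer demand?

15

Early-start schedule: J@1, K@1, L@1, M@1, N@1.
Load per hour: hour 1: 15, hour 2: 11, hour 3: 2, hour 4: 0.
Peak is 15.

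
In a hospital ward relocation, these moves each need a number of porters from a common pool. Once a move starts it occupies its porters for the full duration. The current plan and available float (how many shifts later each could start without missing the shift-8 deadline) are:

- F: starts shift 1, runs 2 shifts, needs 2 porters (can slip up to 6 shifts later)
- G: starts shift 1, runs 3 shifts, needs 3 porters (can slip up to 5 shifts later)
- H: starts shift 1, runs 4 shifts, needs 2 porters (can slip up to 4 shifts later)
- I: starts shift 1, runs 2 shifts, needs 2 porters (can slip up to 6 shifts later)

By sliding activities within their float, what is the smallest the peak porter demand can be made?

4

Early-start (F@1, G@1, H@1, I@1) gives peak 9: s1:9  s2:9  s3:5  s4:2  s5:0  s6:0  s7:0  s8:0.
Shift G→5, I→3.
Schedule F@1, G@5, H@1, I@3: s1:4  s2:4  s3:4  s4:4  s5:3  s6:3  s7:3  s8:0 — peak 4.
Total porter-shifts = 25 over 8 shifts ⇒ peak ≥ ⌈25/8⌉ = 4, so 4 is optimal.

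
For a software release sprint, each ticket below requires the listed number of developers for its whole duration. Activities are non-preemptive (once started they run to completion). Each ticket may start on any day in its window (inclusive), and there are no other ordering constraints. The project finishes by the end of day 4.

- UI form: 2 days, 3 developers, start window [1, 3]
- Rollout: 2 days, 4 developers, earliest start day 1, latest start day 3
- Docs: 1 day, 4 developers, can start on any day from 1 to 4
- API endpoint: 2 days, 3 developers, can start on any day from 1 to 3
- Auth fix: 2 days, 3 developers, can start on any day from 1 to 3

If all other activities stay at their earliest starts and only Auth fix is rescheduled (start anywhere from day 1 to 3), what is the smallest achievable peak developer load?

14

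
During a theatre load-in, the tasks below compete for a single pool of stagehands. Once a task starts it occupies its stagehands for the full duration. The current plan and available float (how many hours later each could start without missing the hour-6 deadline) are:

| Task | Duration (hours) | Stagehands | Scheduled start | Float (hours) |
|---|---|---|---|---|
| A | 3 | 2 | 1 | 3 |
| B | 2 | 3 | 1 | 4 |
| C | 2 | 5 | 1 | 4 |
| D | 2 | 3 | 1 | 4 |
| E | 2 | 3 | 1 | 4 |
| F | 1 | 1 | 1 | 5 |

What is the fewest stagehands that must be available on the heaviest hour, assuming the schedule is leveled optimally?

Early-start (A@1, B@1, C@1, D@1, E@1, F@1) gives peak 17: h1:17  h2:16  h3:2  h4:0  h5:0  h6:0.
Shift C→3, D→5, E→5.
Schedule A@1, B@1, C@3, D@5, E@5, F@1: h1:6  h2:5  h3:7  h4:5  h5:6  h6:6 — peak 7.

7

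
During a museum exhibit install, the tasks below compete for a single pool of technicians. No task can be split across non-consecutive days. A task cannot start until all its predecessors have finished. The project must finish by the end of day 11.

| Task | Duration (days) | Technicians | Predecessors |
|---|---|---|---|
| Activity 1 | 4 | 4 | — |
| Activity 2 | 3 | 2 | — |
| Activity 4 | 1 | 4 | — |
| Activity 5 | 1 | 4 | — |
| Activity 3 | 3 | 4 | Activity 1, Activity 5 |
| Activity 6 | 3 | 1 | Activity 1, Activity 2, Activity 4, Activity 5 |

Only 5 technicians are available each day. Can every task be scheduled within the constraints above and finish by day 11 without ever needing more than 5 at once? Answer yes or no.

The minimum achievable peak is 6; 5 < 6, so no feasible schedule stays within the cap.

no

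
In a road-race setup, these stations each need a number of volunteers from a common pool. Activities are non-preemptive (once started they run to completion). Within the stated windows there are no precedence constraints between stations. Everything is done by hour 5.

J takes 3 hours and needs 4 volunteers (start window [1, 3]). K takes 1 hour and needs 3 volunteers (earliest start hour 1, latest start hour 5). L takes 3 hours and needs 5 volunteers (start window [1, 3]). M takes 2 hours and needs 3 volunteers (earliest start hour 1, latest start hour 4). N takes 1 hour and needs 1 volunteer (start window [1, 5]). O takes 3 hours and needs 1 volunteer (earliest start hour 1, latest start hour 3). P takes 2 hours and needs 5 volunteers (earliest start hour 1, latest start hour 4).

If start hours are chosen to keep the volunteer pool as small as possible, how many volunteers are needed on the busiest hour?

Early-start (J@1, K@1, L@1, M@1, N@1, O@1, P@1) gives peak 22: h1:22  h2:18  h3:10  h4:0  h5:0.
Shift L→3, O→2, P→4.
Schedule J@1, K@1, L@3, M@1, N@1, O@2, P@4: h1:11  h2:8  h3:10  h4:11  h5:10 — peak 11.

11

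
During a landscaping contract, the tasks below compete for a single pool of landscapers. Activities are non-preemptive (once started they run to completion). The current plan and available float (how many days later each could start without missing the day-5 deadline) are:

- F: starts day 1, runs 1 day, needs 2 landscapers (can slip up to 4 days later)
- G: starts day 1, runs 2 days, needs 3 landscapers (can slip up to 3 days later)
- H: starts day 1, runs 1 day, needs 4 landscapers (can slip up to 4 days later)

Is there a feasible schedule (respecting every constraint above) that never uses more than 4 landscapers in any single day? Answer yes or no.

yes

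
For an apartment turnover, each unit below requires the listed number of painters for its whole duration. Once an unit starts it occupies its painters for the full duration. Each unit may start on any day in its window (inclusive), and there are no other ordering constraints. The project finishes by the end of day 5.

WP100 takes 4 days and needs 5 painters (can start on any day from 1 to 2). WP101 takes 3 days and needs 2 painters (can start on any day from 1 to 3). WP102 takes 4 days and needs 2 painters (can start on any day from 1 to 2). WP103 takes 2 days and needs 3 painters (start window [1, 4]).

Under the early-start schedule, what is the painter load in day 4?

7

At early start, day 4 has: WP100, WP102.
Demand: 5 + 2 = 7.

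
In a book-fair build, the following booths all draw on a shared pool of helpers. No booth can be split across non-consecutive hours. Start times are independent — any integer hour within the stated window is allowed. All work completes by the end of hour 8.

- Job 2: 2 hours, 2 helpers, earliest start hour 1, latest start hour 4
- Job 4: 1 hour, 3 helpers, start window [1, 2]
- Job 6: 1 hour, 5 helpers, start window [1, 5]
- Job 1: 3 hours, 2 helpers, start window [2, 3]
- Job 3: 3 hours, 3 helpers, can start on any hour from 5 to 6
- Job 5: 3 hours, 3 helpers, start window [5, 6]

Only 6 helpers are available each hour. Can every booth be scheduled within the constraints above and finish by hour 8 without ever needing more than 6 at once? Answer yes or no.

yes

Schedule Job 2@1, Job 4@1, Job 6@5, Job 1@2, Job 3@6, Job 5@6: h1:5  h2:4  h3:2  h4:2  h5:5  h6:6  h7:6  h8:6 — peak 6 ≤ 6.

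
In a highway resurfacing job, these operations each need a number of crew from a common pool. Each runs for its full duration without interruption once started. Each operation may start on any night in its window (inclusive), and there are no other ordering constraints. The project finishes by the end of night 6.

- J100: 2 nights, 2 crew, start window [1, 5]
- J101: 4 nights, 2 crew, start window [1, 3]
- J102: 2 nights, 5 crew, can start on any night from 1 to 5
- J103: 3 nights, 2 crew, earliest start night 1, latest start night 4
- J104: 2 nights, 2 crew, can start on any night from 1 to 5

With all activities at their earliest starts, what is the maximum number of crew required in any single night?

13

Early-start schedule: J100@1, J101@1, J102@1, J103@1, J104@1.
Load per night: night 1: 13, night 2: 13, night 3: 4, night 4: 2, night 5: 0, night 6: 0.
Peak is 13.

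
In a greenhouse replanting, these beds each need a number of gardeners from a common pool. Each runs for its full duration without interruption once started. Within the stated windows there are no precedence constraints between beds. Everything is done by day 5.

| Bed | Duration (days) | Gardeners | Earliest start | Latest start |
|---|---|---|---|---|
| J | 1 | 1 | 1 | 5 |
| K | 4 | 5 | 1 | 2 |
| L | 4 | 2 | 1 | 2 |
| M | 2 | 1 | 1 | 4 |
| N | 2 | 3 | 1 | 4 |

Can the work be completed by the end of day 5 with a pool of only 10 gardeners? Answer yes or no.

Schedule J@1, K@1, L@1, M@1, N@3: d1:9  d2:8  d3:10  d4:10  d5:0 — peak 10 ≤ 10.

yes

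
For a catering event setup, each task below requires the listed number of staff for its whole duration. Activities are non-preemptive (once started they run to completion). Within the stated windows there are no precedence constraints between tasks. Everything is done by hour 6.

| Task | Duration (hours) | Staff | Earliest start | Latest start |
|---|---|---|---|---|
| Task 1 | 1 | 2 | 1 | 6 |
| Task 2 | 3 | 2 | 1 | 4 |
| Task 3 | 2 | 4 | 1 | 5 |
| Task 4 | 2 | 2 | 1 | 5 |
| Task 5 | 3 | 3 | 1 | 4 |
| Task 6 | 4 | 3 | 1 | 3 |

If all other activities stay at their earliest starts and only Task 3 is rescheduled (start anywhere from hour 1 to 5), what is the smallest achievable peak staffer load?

12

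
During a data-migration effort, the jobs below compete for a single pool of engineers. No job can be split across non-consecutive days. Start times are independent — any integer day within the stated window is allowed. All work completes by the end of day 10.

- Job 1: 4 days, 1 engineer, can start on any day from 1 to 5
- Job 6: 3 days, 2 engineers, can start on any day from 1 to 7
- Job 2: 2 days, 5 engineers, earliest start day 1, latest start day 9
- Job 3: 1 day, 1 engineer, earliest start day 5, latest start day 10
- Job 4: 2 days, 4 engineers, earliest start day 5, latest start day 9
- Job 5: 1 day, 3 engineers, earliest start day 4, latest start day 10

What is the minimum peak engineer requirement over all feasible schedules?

Early-start (Job 1@1, Job 6@1, Job 2@1, Job 3@5, Job 4@5, Job 5@4) gives peak 8: d1:8  d2:8  d3:3  d4:4  d5:5  d6:4  d7:0  d8:0  d9:0  d10:0.
Shift Job 2→5, Job 3→7, Job 4→7.
Schedule Job 1@1, Job 6@1, Job 2@5, Job 3@7, Job 4@7, Job 5@4: d1:3  d2:3  d3:3  d4:4  d5:5  d6:5  d7:5  d8:4  d9:0  d10:0 — peak 5.

5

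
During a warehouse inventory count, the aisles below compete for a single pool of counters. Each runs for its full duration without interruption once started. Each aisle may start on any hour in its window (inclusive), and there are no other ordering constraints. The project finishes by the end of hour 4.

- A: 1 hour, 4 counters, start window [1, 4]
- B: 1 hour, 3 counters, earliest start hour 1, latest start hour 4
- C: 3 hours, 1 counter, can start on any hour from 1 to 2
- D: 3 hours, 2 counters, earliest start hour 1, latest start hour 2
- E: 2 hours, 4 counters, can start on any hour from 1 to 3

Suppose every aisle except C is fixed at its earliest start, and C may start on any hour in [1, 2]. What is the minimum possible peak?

C@1: h1:14  h2:7  h3:3  h4:0 → peak 14
C@2: h1:13  h2:7  h3:3  h4:1 → peak 13
Best is C@2, peak 13.

13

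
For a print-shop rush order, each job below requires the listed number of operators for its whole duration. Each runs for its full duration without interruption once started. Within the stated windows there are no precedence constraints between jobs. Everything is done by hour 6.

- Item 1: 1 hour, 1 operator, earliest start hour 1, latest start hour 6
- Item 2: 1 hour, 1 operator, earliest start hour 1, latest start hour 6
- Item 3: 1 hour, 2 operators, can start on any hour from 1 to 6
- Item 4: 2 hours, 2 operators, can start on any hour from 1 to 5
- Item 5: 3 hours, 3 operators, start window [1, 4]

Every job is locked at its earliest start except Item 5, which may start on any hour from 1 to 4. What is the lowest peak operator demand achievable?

6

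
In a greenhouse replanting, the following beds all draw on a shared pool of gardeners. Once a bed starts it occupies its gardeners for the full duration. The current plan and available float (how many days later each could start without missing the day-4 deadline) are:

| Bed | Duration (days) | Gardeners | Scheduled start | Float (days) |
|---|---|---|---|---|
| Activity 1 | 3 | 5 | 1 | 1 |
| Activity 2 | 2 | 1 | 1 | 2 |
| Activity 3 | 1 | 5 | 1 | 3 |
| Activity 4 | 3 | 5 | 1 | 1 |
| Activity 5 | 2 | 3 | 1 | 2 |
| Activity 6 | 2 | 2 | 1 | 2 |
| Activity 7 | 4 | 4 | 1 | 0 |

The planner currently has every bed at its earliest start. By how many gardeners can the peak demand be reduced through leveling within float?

8

Early-start peak: d1:25  d2:20  d3:14  d4:4 ⇒ 25.
Leveled (Activity 1@1, Activity 2@1, Activity 3@1, Activity 4@2, Activity 5@3, Activity 6@1, Activity 7@1): d1:17  d2:17  d3:17  d4:12 ⇒ 17.
Reduction 25 − 17 = 8.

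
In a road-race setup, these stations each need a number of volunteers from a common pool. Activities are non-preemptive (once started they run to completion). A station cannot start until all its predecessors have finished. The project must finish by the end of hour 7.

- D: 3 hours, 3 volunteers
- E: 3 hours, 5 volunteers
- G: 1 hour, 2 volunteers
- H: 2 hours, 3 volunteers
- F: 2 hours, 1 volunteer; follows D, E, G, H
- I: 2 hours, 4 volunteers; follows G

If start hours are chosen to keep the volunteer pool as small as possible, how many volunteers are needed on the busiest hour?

Early-start (D@1, E@1, G@1, H@1, F@4, I@2) gives peak 15: h1:13  h2:15  h3:12  h4:1  h5:1  h6:0  h7:0.
Shift G→4, H→4, F→6, I→5.
Schedule D@1, E@1, G@4, H@4, F@6, I@5: h1:8  h2:8  h3:8  h4:5  h5:7  h6:5  h7:1 — peak 8.

8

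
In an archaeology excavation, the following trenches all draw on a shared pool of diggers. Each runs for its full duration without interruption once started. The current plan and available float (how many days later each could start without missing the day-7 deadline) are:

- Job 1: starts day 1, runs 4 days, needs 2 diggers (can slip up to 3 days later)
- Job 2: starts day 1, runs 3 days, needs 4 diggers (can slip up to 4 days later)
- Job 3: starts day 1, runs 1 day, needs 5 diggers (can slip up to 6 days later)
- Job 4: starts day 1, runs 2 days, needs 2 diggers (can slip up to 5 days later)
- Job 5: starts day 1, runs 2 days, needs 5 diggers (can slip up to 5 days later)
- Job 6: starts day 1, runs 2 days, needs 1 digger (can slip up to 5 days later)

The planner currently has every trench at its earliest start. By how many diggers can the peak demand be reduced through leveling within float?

12

Early-start peak: d1:19  d2:14  d3:6  d4:2  d5:0  d6:0  d7:0 ⇒ 19.
Leveled (Job 1@1, Job 2@1, Job 3@4, Job 4@5, Job 5@5, Job 6@1): d1:7  d2:7  d3:6  d4:7  d5:7  d6:7  d7:0 ⇒ 7.
Reduction 19 − 7 = 12.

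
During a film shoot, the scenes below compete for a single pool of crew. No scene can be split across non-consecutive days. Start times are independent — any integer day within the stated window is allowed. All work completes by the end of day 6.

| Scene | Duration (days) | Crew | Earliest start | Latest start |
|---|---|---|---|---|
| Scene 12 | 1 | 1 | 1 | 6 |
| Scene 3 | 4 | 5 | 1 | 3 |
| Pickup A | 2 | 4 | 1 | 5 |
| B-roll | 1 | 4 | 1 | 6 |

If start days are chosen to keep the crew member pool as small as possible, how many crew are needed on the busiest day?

8

Early-start (Scene 12@1, Scene 3@1, Pickup A@1, B-roll@1) gives peak 14: d1:14  d2:9  d3:5  d4:5  d5:0  d6:0.
Shift Pickup A→5, B-roll→5.
Schedule Scene 12@1, Scene 3@1, Pickup A@5, B-roll@5: d1:6  d2:5  d3:5  d4:5  d5:8  d6:4 — peak 8.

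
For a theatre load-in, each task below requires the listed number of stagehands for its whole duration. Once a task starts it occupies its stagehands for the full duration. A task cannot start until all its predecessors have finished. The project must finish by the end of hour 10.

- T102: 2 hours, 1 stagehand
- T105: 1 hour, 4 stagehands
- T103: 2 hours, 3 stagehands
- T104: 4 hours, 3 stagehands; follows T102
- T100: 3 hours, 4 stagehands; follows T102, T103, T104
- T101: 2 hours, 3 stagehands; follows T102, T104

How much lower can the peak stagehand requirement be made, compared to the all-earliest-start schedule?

Early-start peak: h1:8  h2:4  h3:3  h4:3  h5:3  h6:3  h7:7  h8:7  h9:4  h10:0 ⇒ 8.
Leveled (T102@1, T105@1, T103@2, T104@3, T100@7, T101@7): h1:5  h2:4  h3:6  h4:3  h5:3  h6:3  h7:7  h8:7  h9:4  h10:0 ⇒ 7.
Reduction 8 − 7 = 1.

1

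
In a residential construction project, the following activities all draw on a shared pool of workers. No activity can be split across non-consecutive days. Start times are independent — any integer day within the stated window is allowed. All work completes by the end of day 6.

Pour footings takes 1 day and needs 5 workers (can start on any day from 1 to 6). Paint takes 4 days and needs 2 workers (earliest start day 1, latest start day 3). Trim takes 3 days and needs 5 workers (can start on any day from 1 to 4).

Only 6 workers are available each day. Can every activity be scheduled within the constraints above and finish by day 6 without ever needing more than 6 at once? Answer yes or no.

no

The minimum achievable peak is 7; 6 < 7, so no feasible schedule stays within the cap.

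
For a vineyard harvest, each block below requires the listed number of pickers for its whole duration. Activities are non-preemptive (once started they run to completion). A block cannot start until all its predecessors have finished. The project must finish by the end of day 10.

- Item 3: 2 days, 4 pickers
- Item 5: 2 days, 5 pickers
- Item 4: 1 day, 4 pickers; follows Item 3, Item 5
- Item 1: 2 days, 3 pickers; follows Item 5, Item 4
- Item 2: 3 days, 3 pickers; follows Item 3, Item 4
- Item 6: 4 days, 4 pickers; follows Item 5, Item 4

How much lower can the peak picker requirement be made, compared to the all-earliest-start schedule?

Early-start peak: d1:9  d2:9  d3:4  d4:10  d5:10  d6:7  d7:4  d8:0  d9:0  d10:0 ⇒ 10.
Leveled (Item 3@1, Item 5@3, Item 4@5, Item 1@6, Item 2@8, Item 6@6): d1:4  d2:4  d3:5  d4:5  d5:4  d6:7  d7:7  d8:7  d9:7  d10:3 ⇒ 7.
Reduction 10 − 7 = 3.

3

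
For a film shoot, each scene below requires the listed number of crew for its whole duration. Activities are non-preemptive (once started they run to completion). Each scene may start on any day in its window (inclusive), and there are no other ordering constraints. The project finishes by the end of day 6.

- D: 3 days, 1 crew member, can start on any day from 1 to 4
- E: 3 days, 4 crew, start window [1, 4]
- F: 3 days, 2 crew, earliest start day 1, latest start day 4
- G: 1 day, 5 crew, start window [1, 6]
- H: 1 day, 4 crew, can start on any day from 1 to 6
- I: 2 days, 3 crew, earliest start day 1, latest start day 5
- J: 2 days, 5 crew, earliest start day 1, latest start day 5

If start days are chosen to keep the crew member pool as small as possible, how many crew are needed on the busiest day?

Early-start (D@1, E@1, F@1, G@1, H@1, I@1, J@1) gives peak 24: d1:24  d2:15  d3:7  d4:0  d5:0  d6:0.
Shift E→2, H→4, I→5, J→5.
Schedule D@1, E@2, F@1, G@1, H@4, I@5, J@5: d1:8  d2:7  d3:7  d4:8  d5:8  d6:8 — peak 8.
Total crew member-days = 46 over 6 days ⇒ peak ≥ ⌈46/6⌉ = 8, so 8 is optimal.

8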